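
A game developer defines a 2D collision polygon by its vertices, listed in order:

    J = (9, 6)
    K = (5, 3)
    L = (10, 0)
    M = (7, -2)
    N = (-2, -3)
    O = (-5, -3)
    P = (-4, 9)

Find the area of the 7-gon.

124.5

Apply the shoelace (surveyor's) formula: 2A = Σ (x_i·y_{i+1} − x_{i+1}·y_i), indices taken mod 7.
Cross-terms: -3, -30, -20, -25, -9, -57, -105  ⇒  Σ = -249
Area = |Σ|/2 = 124.5.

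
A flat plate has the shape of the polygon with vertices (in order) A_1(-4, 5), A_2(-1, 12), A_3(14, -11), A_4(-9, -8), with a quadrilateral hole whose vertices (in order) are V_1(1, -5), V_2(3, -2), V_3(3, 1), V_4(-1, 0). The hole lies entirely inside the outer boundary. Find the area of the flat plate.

230

Outer boundary:
Apply Gauss's area formula: 2A = Σ (x_i·y_{i+1} − x_{i+1}·y_i), indices taken mod 4.
Cross-terms: -43, -157, -211, -77  ⇒  Σ = -488
Area = |Σ|/2 = 244.
Hole:
Apply the surveyor's formula: 2A = Σ (x_i·y_{i+1} − x_{i+1}·y_i), indices taken mod 4.
Cross-terms: 13, 9, 1, 5  ⇒  Σ = 28
Area = |Σ|/2 = 14.
Net area = 244 − 14 = 230.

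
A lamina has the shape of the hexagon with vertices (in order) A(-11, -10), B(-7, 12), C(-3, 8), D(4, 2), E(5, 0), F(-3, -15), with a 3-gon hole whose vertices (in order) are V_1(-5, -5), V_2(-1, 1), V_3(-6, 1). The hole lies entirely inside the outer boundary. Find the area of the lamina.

225

Outer boundary:
Cross-terms: -202, -20, -38, -10, -75, -135  ⇒  Σ = -480
Area = |Σ|/2 = 240.
Hole:
Apply the shoelace formula: 2A = Σ (x_i·y_{i+1} − x_{i+1}·y_i), indices taken mod 3.
Cross-terms: -10, 5, 35  ⇒  Σ = 30
Area = |Σ|/2 = 15.
Net area = 240 − 15 = 225.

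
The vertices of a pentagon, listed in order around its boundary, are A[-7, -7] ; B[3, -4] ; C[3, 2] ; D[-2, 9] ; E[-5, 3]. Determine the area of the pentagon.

96.5

Apply the surveyor's formula: 2A = Σ (x_i·y_{i+1} − x_{i+1}·y_i), indices taken mod 5.
A→B: (-7)(-4) − (3)(-7) = 49
B→C: (3)(2) − (3)(-4) = 18
C→D: (3)(9) − (-2)(2) = 31
D→E: (-2)(3) − (-5)(9) = 39
E→A: (-5)(-7) − (-7)(3) = 56
Σ = 193
Area = |Σ|/2 = 96.5.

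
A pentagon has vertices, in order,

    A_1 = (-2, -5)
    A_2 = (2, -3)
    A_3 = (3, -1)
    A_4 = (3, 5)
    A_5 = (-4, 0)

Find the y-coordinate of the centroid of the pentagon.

-28/81

Apply the shoelace formula. First the cross-terms c_i = x_i·y_{i+1} − x_{i+1}·y_i:
  16, 7, 18, 20, 20  ⇒  2A = 81, A = 40.5.
Then Σ (y_i + y_{i+1})·c_i = -84, so ȳ = -84 / (6·40.5) = -28/81.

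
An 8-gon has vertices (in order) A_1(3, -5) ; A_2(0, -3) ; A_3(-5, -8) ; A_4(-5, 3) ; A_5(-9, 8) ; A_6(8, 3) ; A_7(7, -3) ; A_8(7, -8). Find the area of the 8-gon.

Apply the shoelace formula: 2A = Σ (x_i·y_{i+1} − x_{i+1}·y_i), indices taken mod 8.
Σ = (-9) + (-15) + (-55) + (-13) + (-91) + (-45) + (-35) + (-11) = -274
Area = |Σ|/2 = 137.

137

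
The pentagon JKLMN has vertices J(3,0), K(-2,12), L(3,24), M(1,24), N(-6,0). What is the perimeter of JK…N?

|JK| = √((-5)² + (12)²) = √169 = 13
|KL| = √((5)² + (12)²) = √169 = 13
|LM| = √((-2)² + (0)²) = √4 = 2
|MN| = √((-7)² + (-24)²) = √625 = 25
|NJ| = √((9)² + (0)²) = √81 = 9
Perimeter = 13 + 13 + 2 + 25 + 9 = 62.

62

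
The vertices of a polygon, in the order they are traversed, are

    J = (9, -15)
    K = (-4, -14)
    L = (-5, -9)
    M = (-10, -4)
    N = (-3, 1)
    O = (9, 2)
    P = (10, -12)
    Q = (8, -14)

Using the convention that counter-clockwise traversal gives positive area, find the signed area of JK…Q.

-246.5

Apply Gauss's area formula: 2A = Σ (x_i·y_{i+1} − x_{i+1}·y_i), indices taken mod 8.
Σ = (-186) + (-34) + (-70) + (-22) + (-15) + (-128) + (-44) + (6) = -493
Signed area = Σ/2 = -246.5 (negative ⇒ clockwise traversal).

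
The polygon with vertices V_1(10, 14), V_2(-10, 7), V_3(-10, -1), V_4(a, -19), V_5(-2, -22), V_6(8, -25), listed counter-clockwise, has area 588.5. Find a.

The doubled signed area Σ (x_i y_{i+1} − x_{i+1} y_i) is linear in a.
With a=0 it equals 1030; the coefficient of a is -21 (from the two edges through V_4).
So -21·a + 1030 = 2·588.5 = 1177 ⇒ a = -7.

-7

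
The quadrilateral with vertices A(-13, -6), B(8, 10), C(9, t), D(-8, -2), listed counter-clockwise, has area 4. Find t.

The doubled signed area Σ (x_i y_{i+1} − x_{i+1} y_i) is linear in t.
With t=0 it equals -168; the coefficient of t is 16 (from the two edges through C).
So 16·t + -168 = 2·4 = 8 ⇒ t = 11.

11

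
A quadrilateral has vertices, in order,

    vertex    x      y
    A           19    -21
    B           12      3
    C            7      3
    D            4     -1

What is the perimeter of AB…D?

60

|AB| = √((-7)² + (24)²) = √625 = 25
|BC| = √((-5)² + (0)²) = √25 = 5
|CD| = √((-3)² + (-4)²) = √25 = 5
|DA| = √((15)² + (-20)²) = √625 = 25
Perimeter = 25 + 5 + 5 + 25 = 60.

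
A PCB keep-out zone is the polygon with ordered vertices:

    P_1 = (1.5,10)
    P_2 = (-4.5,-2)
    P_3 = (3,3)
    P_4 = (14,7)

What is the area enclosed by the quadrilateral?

71.5

Apply Gauss's area formula: 2A = Σ (x_i·y_{i+1} − x_{i+1}·y_i), indices taken mod 4.
P_1→P_2: (1.5)(-2) − (-4.5)(10) = 42
P_2→P_3: (-4.5)(3) − (3)(-2) = -7.5
P_3→P_4: (3)(7) − (14)(3) = -21
P_4→P_1: (14)(10) − (1.5)(7) = 129.5
Σ = 143
Area = |Σ|/2 = 71.5.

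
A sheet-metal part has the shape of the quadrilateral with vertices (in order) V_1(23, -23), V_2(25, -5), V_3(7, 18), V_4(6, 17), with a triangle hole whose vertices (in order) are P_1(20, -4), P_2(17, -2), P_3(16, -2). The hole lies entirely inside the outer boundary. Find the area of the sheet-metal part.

212.5

Outer boundary:
Σ = (460) + (485) + (11) + (-529) = 427
Area = |Σ|/2 = 213.5.
Hole:
P_1→P_2: (20)(-2) − (17)(-4) = 28
P_2→P_3: (17)(-2) − (16)(-2) = -2
P_3→P_1: (16)(-4) − (20)(-2) = -24
Σ = 2
Area = |Σ|/2 = 1.
Net area = 213.5 − 1 = 212.5.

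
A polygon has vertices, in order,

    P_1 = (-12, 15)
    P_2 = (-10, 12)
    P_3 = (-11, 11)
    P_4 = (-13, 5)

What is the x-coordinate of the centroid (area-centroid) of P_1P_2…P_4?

Apply the shoelace formula. First the cross-terms c_i = x_i·y_{i+1} − x_{i+1}·y_i:
  6, 22, 88, -135  ⇒  2A = -19, A = -9.5.
Then Σ (x_i + x_{i+1})·c_i = 669, so x̄ = 669 / (6·(-9.5)) = -223/19.

-223/19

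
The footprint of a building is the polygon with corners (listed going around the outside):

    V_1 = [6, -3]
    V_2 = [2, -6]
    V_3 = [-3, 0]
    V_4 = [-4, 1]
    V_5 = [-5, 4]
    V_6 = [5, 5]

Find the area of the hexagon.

Σ = (-30) + (-18) + (-3) + (-11) + (-45) + (-45) = -152
Area = |Σ|/2 = 76.

76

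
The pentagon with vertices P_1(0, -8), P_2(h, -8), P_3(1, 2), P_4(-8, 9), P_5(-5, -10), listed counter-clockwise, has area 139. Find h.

8

The doubled signed area Σ (x_i y_{i+1} − x_{i+1} y_i) is linear in h.
With h=0 it equals 198; the coefficient of h is 10 (from the two edges through P_2).
So 10·h + 198 = 2·139 = 278 ⇒ h = 8.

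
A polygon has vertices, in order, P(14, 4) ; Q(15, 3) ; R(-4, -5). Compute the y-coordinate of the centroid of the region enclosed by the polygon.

2/3

Apply the shoelace (surveyor's) formula. First the cross-terms c_i = x_i·y_{i+1} − x_{i+1}·y_i:
  -18, -63, 54  ⇒  2A = -27, A = -13.5.
Then Σ (y_i + y_{i+1})·c_i = -54, so ȳ = -54 / (6·(-13.5)) = 2/3.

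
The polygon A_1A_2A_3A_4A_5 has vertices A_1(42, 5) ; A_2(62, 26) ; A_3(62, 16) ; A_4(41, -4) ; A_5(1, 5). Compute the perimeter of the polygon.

150

|A_1A_2| = √((20)² + (21)²) = √841 = 29
|A_2A_3| = √((0)² + (-10)²) = √100 = 10
|A_3A_4| = √((-21)² + (-20)²) = √841 = 29
|A_4A_5| = √((-40)² + (9)²) = √1681 = 41
|A_5A_1| = √((41)² + (0)²) = √1681 = 41
Perimeter = 29 + 10 + 29 + 41 + 41 = 150.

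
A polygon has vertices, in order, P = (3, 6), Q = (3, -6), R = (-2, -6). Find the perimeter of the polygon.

|PQ| = √((0)² + (-12)²) = √144 = 12
|QR| = √((-5)² + (0)²) = √25 = 5
|RP| = √((5)² + (12)²) = √169 = 13
Perimeter = 12 + 5 + 13 = 30.

30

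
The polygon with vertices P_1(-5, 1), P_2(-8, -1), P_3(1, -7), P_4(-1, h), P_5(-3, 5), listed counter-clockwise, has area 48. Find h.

4

Write out the shoelace sum; only the two edges meeting at P_4 involve h:
2·Area = [(1·h − (-1)·(-7)) + ((-1)·5 − (-3)·h)] + 92
       = 4·h + 80 = 96
⇒ h = 4.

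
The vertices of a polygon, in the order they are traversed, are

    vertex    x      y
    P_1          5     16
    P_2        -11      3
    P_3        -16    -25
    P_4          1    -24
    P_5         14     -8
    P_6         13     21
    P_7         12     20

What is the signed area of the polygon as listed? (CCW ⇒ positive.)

P_1→P_2: (5)(3) − (-11)(16) = 191
P_2→P_3: (-11)(-25) − (-16)(3) = 323
P_3→P_4: (-16)(-24) − (1)(-25) = 409
P_4→P_5: (1)(-8) − (14)(-24) = 328
P_5→P_6: (14)(21) − (13)(-8) = 398
P_6→P_7: (13)(20) − (12)(21) = 8
P_7→P_1: (12)(16) − (5)(20) = 92
Σ = 1749
Signed area = Σ/2 = 874.5 (positive ⇒ counter-clockwise traversal).

874.5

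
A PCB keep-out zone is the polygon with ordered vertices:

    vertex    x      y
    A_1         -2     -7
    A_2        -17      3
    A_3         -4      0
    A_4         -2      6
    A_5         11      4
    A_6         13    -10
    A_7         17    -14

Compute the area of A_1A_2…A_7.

266

Apply Gauss's area formula: 2A = Σ (x_i·y_{i+1} − x_{i+1}·y_i), indices taken mod 7.
Σ = (-125) + (12) + (-24) + (-74) + (-162) + (-12) + (-147) = -532
Area = |Σ|/2 = 266.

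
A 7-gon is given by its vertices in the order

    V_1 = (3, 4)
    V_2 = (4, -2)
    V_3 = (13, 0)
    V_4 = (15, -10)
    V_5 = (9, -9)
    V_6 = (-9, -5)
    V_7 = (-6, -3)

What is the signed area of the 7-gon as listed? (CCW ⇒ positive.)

-157.5

Apply the shoelace formula: 2A = Σ (x_i·y_{i+1} − x_{i+1}·y_i), indices taken mod 7.
Σ = (-22) + (26) + (-130) + (-45) + (-126) + (-3) + (-15) = -315
Signed area = Σ/2 = -157.5 (negative ⇒ clockwise traversal).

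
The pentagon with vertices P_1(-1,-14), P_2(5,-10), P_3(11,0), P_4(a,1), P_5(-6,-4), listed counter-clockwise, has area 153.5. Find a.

Write out the shoelace sum; only the two edges meeting at P_4 involve a:
2·Area = [(11·1 − a·0) + (a·(-4) − (-6)·1)] + 270
       = -4·a + 287 = 307
⇒ a = -5.

-5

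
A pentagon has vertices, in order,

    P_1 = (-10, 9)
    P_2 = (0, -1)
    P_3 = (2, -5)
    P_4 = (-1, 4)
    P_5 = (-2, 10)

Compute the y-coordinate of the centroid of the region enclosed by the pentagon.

319/57

Apply the shoelace (surveyor's) formula. First the cross-terms c_i = x_i·y_{i+1} − x_{i+1}·y_i:
  10, 2, 3, -2, 82  ⇒  2A = 95, A = 47.5.
Then Σ (y_i + y_{i+1})·c_i = 1595, so ȳ = 1595 / (6·47.5) = 319/57.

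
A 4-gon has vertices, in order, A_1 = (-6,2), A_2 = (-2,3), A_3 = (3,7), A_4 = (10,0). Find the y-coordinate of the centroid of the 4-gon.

Apply the shoelace (surveyor's) formula. First the cross-terms c_i = x_i·y_{i+1} − x_{i+1}·y_i:
  -14, -23, -70, 20  ⇒  2A = -87, A = -43.5.
Then Σ (y_i + y_{i+1})·c_i = -750, so ȳ = -750 / (6·(-43.5)) = 250/87.

250/87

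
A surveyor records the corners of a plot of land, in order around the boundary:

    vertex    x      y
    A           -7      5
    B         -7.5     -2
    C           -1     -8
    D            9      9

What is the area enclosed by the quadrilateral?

140.25

Apply Gauss's area formula: 2A = Σ (x_i·y_{i+1} − x_{i+1}·y_i), indices taken mod 4.
Σ = (51.5) + (58) + (63) + (108) = 280.5
Area = |Σ|/2 = 140.25.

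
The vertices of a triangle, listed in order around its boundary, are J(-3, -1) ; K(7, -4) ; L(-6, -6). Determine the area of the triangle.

Apply the shoelace (surveyor's) formula: 2A = Σ (x_i·y_{i+1} − x_{i+1}·y_i), indices taken mod 3.
Cross-terms: 19, -66, -12  ⇒  Σ = -59
Area = |Σ|/2 = 29.5.

29.5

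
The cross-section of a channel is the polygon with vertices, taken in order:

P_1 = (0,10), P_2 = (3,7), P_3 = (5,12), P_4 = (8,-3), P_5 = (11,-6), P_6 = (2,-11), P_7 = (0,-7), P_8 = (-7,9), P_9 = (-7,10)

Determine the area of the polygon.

Apply the shoelace (surveyor's) formula: 2A = Σ (x_i·y_{i+1} − x_{i+1}·y_i), indices taken mod 9.
P_1→P_2: (0)(7) − (3)(10) = -30
P_2→P_3: (3)(12) − (5)(7) = 1
P_3→P_4: (5)(-3) − (8)(12) = -111
P_4→P_5: (8)(-6) − (11)(-3) = -15
P_5→P_6: (11)(-11) − (2)(-6) = -109
P_6→P_7: (2)(-7) − (0)(-11) = -14
P_7→P_8: (0)(9) − (-7)(-7) = -49
P_8→P_9: (-7)(10) − (-7)(9) = -7
P_9→P_1: (-7)(10) − (0)(10) = -70
Σ = -404
Area = |Σ|/2 = 202.

202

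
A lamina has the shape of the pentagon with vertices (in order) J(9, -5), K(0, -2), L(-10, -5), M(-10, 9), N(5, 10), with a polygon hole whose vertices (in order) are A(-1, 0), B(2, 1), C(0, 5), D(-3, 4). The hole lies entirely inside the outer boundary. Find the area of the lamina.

205

Outer boundary:
Apply the surveyor's formula: 2A = Σ (x_i·y_{i+1} − x_{i+1}·y_i), indices taken mod 5.
J→K: (9)(-2) − (0)(-5) = -18
K→L: (0)(-5) − (-10)(-2) = -20
L→M: (-10)(9) − (-10)(-5) = -140
M→N: (-10)(10) − (5)(9) = -145
N→J: (5)(-5) − (9)(10) = -115
Σ = -438
Area = |Σ|/2 = 219.
Hole:
A→B: (-1)(1) − (2)(0) = -1
B→C: (2)(5) − (0)(1) = 10
C→D: (0)(4) − (-3)(5) = 15
D→A: (-3)(0) − (-1)(4) = 4
Σ = 28
Area = |Σ|/2 = 14.
Net area = 219 − 14 = 205.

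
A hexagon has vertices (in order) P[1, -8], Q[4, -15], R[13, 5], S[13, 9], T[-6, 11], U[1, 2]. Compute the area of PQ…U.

224

Apply the shoelace formula: 2A = Σ (x_i·y_{i+1} − x_{i+1}·y_i), indices taken mod 6.
Cross-terms: 17, 215, 52, 197, -23, -10  ⇒  Σ = 448
Area = |Σ|/2 = 224.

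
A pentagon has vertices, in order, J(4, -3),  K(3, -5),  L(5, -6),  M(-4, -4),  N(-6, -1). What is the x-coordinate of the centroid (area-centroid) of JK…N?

Apply the surveyor's formula. First the cross-terms c_i = x_i·y_{i+1} − x_{i+1}·y_i:
  -11, 7, -44, -20, 22  ⇒  2A = -46, A = -23.
Then Σ (x_i + x_{i+1})·c_i = 91, so x̄ = 91 / (6·(-23)) = -91/138.

-91/138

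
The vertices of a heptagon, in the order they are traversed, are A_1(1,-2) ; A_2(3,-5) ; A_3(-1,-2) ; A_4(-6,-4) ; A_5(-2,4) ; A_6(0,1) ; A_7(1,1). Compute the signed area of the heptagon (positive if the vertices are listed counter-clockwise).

-28

Apply the shoelace formula: 2A = Σ (x_i·y_{i+1} − x_{i+1}·y_i), indices taken mod 7.
Σ = (1) + (-11) + (-8) + (-32) + (-2) + (-1) + (-3) = -56
Signed area = Σ/2 = -28 (negative ⇒ clockwise traversal).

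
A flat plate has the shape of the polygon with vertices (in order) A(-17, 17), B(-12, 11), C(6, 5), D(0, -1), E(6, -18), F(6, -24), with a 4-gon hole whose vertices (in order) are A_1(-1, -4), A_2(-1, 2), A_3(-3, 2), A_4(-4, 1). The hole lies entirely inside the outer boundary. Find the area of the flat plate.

215.5

Outer boundary:
Apply the surveyor's formula: 2A = Σ (x_i·y_{i+1} − x_{i+1}·y_i), indices taken mod 6.
A→B: (-17)(11) − (-12)(17) = 17
B→C: (-12)(5) − (6)(11) = -126
C→D: (6)(-1) − (0)(5) = -6
D→E: (0)(-18) − (6)(-1) = 6
E→F: (6)(-24) − (6)(-18) = -36
F→A: (6)(17) − (-17)(-24) = -306
Σ = -451
Area = |Σ|/2 = 225.5.
Hole:
Apply the shoelace (surveyor's) formula: 2A = Σ (x_i·y_{i+1} − x_{i+1}·y_i), indices taken mod 4.
Cross-terms: -6, 4, 5, 17  ⇒  Σ = 20
Area = |Σ|/2 = 10.
Net area = 225.5 − 10 = 215.5.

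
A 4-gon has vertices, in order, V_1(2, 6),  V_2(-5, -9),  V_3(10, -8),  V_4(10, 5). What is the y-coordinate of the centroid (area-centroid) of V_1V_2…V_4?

-149/69

Apply the surveyor's formula. First the cross-terms c_i = x_i·y_{i+1} − x_{i+1}·y_i:
  12, 130, 130, 50  ⇒  2A = 322, A = 161.
Then Σ (y_i + y_{i+1})·c_i = -2086, so ȳ = -2086 / (6·161) = -149/69.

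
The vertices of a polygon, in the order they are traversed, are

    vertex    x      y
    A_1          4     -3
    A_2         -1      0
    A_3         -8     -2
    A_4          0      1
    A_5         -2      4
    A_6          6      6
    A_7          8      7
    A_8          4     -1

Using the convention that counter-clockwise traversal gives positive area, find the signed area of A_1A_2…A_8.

-46.5

Cross-terms: -3, 2, -8, 2, -36, -6, -36, -8  ⇒  Σ = -93
Signed area = Σ/2 = -46.5 (negative ⇒ clockwise traversal).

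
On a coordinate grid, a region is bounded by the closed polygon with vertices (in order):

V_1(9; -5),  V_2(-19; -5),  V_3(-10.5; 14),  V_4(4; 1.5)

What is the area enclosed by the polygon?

281.875

Apply the shoelace formula: 2A = Σ (x_i·y_{i+1} − x_{i+1}·y_i), indices taken mod 4.
Σ = (-140) + (-318.5) + (-71.75) + (-33.5) = -563.75
Area = |Σ|/2 = 281.875.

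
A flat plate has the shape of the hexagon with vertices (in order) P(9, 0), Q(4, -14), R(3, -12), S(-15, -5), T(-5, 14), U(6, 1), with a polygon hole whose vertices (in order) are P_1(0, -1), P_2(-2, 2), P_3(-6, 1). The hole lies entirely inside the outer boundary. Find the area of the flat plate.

323

Outer boundary:
Σ = (-126) + (-6) + (-195) + (-235) + (-89) + (-9) = -660
Area = |Σ|/2 = 330.
Hole:
Apply Gauss's area formula: 2A = Σ (x_i·y_{i+1} − x_{i+1}·y_i), indices taken mod 3.
Σ = (-2) + (10) + (6) = 14
Area = |Σ|/2 = 7.
Net area = 330 − 7 = 323.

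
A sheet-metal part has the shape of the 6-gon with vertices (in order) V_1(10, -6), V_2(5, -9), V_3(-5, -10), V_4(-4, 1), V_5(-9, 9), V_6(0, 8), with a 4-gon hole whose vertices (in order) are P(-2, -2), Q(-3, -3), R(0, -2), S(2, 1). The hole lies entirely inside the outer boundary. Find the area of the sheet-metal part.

Outer boundary:
Apply the shoelace formula: 2A = Σ (x_i·y_{i+1} − x_{i+1}·y_i), indices taken mod 6.
Σ = (-60) + (-95) + (-45) + (-27) + (-72) + (-80) = -379
Area = |Σ|/2 = 189.5.
Hole:
Apply Gauss's area formula: 2A = Σ (x_i·y_{i+1} − x_{i+1}·y_i), indices taken mod 4.
Σ = (0) + (6) + (4) + (-2) = 8
Area = |Σ|/2 = 4.
Net area = 189.5 − 4 = 185.5.

185.5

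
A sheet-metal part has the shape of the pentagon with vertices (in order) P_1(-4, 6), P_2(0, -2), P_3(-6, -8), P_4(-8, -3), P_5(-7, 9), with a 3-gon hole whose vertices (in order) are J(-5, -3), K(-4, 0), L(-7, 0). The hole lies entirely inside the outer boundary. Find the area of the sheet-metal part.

70

Outer boundary:
Apply the shoelace (surveyor's) formula: 2A = Σ (x_i·y_{i+1} − x_{i+1}·y_i), indices taken mod 5.
Σ = (8) + (-12) + (-46) + (-93) + (-6) = -149
Area = |Σ|/2 = 74.5.
Hole:
J→K: (-5)(0) − (-4)(-3) = -12
K→L: (-4)(0) − (-7)(0) = 0
L→J: (-7)(-3) − (-5)(0) = 21
Σ = 9
Area = |Σ|/2 = 4.5.
Net area = 74.5 − 4.5 = 70.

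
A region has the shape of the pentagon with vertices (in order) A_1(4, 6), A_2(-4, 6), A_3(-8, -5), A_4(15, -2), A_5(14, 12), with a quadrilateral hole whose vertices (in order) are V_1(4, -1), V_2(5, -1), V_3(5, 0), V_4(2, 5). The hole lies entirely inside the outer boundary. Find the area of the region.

221

Outer boundary:
Cross-terms: 48, 68, 91, 208, 36  ⇒  Σ = 451
Area = |Σ|/2 = 225.5.
Hole:
Apply the shoelace (surveyor's) formula: 2A = Σ (x_i·y_{i+1} − x_{i+1}·y_i), indices taken mod 4.
Σ = (1) + (5) + (25) + (-22) = 9
Area = |Σ|/2 = 4.5.
Net area = 225.5 − 4.5 = 221.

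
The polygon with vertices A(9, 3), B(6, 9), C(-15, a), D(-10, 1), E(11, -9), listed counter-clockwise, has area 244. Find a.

Write out the shoelace sum; only the two edges meeting at C involve a:
2·Area = [(6·a − (-15)·9) + ((-15)·1 − (-10)·a)] + 256
       = 16·a + 376 = 488
⇒ a = 7.

7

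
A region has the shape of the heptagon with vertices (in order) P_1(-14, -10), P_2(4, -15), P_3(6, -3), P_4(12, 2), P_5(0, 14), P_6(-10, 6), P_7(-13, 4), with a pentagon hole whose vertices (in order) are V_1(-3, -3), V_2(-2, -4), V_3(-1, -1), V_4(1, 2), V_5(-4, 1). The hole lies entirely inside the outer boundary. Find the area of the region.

440.5

Outer boundary:
Σ = (250) + (78) + (48) + (168) + (140) + (38) + (186) = 908
Area = |Σ|/2 = 454.
Hole:
Apply the shoelace (surveyor's) formula: 2A = Σ (x_i·y_{i+1} − x_{i+1}·y_i), indices taken mod 5.
Cross-terms: 6, -2, -1, 9, 15  ⇒  Σ = 27
Area = |Σ|/2 = 13.5.
Net area = 454 − 13.5 = 440.5.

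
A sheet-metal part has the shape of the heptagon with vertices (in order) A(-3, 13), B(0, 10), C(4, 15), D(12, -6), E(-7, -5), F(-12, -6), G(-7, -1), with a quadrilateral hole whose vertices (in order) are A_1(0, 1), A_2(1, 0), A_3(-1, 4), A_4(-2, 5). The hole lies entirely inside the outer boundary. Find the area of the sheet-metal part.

Outer boundary:
Apply the shoelace (surveyor's) formula: 2A = Σ (x_i·y_{i+1} − x_{i+1}·y_i), indices taken mod 7.
Σ = (-30) + (-40) + (-204) + (-102) + (-18) + (-30) + (-94) = -518
Area = |Σ|/2 = 259.
Hole:
Apply the surveyor's formula: 2A = Σ (x_i·y_{i+1} − x_{i+1}·y_i), indices taken mod 4.
Σ = (-1) + (4) + (3) + (-2) = 4
Area = |Σ|/2 = 2.
Net area = 259 − 2 = 257.

257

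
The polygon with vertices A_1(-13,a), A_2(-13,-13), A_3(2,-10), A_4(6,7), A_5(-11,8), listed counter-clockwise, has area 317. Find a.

The doubled signed area Σ (x_i y_{i+1} − x_{i+1} y_i) is linear in a.
With a=0 it equals 628; the coefficient of a is 2 (from the two edges through A_1).
So 2·a + 628 = 2·317 = 634 ⇒ a = 3.

3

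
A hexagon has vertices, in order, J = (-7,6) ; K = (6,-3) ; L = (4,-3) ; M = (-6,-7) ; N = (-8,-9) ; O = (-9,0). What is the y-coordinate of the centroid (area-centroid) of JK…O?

-74/51

Apply Gauss's area formula. First the cross-terms c_i = x_i·y_{i+1} − x_{i+1}·y_i:
  -15, -6, -46, -2, -81, -54  ⇒  2A = -204, A = -102.
Then Σ (y_i + y_{i+1})·c_i = 888, so ȳ = 888 / (6·(-102)) = -74/51.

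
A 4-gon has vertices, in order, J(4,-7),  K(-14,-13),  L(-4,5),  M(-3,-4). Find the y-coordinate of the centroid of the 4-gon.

Apply the shoelace (surveyor's) formula. First the cross-terms c_i = x_i·y_{i+1} − x_{i+1}·y_i:
  -150, -122, 31, 37  ⇒  2A = -204, A = -102.
Then Σ (y_i + y_{i+1})·c_i = 3600, so ȳ = 3600 / (6·(-102)) = -100/17.

-100/17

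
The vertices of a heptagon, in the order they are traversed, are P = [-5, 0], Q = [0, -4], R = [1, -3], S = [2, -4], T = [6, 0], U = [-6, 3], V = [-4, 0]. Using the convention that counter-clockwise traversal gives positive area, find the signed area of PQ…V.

40

Apply the surveyor's formula: 2A = Σ (x_i·y_{i+1} − x_{i+1}·y_i), indices taken mod 7.
P→Q: (-5)(-4) − (0)(0) = 20
Q→R: (0)(-3) − (1)(-4) = 4
R→S: (1)(-4) − (2)(-3) = 2
S→T: (2)(0) − (6)(-4) = 24
T→U: (6)(3) − (-6)(0) = 18
U→V: (-6)(0) − (-4)(3) = 12
V→P: (-4)(0) − (-5)(0) = 0
Σ = 80
Signed area = Σ/2 = 40 (positive ⇒ counter-clockwise traversal).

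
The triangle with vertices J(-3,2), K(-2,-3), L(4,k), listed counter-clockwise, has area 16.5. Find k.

0

Write out the shoelace sum; only the two edges meeting at L involve k:
2·Area = [((-2)·k − 4·(-3)) + (4·2 − (-3)·k)] + 13
       = 1·k + 33 = 33
⇒ k = 0.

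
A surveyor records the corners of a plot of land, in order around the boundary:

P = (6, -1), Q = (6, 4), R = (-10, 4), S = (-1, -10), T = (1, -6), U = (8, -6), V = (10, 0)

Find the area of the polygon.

P→Q: (6)(4) − (6)(-1) = 30
Q→R: (6)(4) − (-10)(4) = 64
R→S: (-10)(-10) − (-1)(4) = 104
S→T: (-1)(-6) − (1)(-10) = 16
T→U: (1)(-6) − (8)(-6) = 42
U→V: (8)(0) − (10)(-6) = 60
V→P: (10)(-1) − (6)(0) = -10
Σ = 306
Area = |Σ|/2 = 153.

153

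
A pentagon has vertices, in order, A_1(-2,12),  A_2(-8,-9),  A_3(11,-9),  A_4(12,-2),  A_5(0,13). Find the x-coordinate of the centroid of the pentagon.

Apply the shoelace formula. First the cross-terms c_i = x_i·y_{i+1} − x_{i+1}·y_i:
  114, 171, 86, 156, 26  ⇒  2A = 553, A = 276.5.
Then Σ (x_i + x_{i+1})·c_i = 3171, so x̄ = 3171 / (6·276.5) = 151/79.

151/79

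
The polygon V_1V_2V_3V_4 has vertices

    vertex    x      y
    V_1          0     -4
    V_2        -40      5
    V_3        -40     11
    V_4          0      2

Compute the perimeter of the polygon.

94

|V_1V_2| = √((-40)² + (9)²) = √1681 = 41
|V_2V_3| = √((0)² + (6)²) = √36 = 6
|V_3V_4| = √((40)² + (-9)²) = √1681 = 41
|V_4V_1| = √((0)² + (-6)²) = √36 = 6
Perimeter = 41 + 6 + 41 + 6 = 94.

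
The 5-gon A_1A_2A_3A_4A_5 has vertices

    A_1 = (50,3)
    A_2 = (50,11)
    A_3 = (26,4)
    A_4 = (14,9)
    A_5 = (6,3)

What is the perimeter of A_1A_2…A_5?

|A_1A_2| = √((0)² + (8)²) = √64 = 8
|A_2A_3| = √((-24)² + (-7)²) = √625 = 25
|A_3A_4| = √((-12)² + (5)²) = √169 = 13
|A_4A_5| = √((-8)² + (-6)²) = √100 = 10
|A_5A_1| = √((44)² + (0)²) = √1936 = 44
Perimeter = 8 + 25 + 13 + 10 + 44 = 100.

100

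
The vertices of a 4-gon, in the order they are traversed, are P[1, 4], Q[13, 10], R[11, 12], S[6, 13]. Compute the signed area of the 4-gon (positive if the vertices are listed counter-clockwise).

Apply the shoelace formula: 2A = Σ (x_i·y_{i+1} − x_{i+1}·y_i), indices taken mod 4.
Σ = (-42) + (46) + (71) + (11) = 86
Signed area = Σ/2 = 43 (positive ⇒ counter-clockwise traversal).

43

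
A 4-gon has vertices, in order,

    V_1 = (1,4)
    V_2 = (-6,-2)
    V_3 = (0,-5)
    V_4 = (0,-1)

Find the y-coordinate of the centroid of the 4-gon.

-163/159

Apply the shoelace formula. First the cross-terms c_i = x_i·y_{i+1} − x_{i+1}·y_i:
  22, 30, 0, 1  ⇒  2A = 53, A = 26.5.
Then Σ (y_i + y_{i+1})·c_i = -163, so ȳ = -163 / (6·26.5) = -163/159.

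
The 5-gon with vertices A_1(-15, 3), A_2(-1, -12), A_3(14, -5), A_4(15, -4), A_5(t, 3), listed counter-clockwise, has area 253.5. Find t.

6

The doubled signed area Σ (x_i y_{i+1} − x_{i+1} y_i) is linear in t.
With t=0 it equals 465; the coefficient of t is 7 (from the two edges through A_5).
So 7·t + 465 = 2·253.5 = 507 ⇒ t = 6.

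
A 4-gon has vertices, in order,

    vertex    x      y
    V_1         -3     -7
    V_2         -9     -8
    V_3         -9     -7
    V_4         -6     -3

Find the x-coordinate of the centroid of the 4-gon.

Apply the shoelace formula. First the cross-terms c_i = x_i·y_{i+1} − x_{i+1}·y_i:
  -39, -9, -15, 33  ⇒  2A = -30, A = -15.
Then Σ (x_i + x_{i+1})·c_i = 558, so x̄ = 558 / (6·(-15)) = -6.2.

-6.2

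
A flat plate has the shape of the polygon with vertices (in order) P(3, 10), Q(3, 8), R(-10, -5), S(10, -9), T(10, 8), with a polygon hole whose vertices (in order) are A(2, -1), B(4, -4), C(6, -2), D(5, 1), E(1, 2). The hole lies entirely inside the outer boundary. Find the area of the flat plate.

206.5

Outer boundary:
Cross-terms: -6, 65, 140, 170, 76  ⇒  Σ = 445
Area = |Σ|/2 = 222.5.
Hole:
Σ = (-4) + (16) + (16) + (9) + (-5) = 32
Area = |Σ|/2 = 16.
Net area = 222.5 − 16 = 206.5.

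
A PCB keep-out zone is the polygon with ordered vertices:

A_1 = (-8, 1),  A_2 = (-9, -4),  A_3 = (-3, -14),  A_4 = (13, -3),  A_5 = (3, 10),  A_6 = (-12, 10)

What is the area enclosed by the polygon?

351.5

Apply Gauss's area formula: 2A = Σ (x_i·y_{i+1} − x_{i+1}·y_i), indices taken mod 6.
Σ = (41) + (114) + (191) + (139) + (150) + (68) = 703
Area = |Σ|/2 = 351.5.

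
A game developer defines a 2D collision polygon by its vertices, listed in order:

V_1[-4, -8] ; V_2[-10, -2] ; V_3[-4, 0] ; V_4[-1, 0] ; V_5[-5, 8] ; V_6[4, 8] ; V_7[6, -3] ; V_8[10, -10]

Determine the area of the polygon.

Apply the surveyor's formula: 2A = Σ (x_i·y_{i+1} − x_{i+1}·y_i), indices taken mod 8.
Σ = (-72) + (-8) + (0) + (-8) + (-72) + (-60) + (-30) + (-120) = -370
Area = |Σ|/2 = 185.

185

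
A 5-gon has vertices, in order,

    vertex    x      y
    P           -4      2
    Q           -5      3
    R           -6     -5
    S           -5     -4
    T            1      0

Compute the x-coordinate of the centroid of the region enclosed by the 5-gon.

-233/69

Apply Gauss's area formula. First the cross-terms c_i = x_i·y_{i+1} − x_{i+1}·y_i:
  -2, 43, -1, 4, 2  ⇒  2A = 46, A = 23.
Then Σ (x_i + x_{i+1})·c_i = -466, so x̄ = -466 / (6·23) = -233/69.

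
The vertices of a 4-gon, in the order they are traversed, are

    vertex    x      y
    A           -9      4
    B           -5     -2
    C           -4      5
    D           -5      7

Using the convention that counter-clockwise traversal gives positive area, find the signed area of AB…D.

22.5

Apply Gauss's area formula: 2A = Σ (x_i·y_{i+1} − x_{i+1}·y_i), indices taken mod 4.
A→B: (-9)(-2) − (-5)(4) = 38
B→C: (-5)(5) − (-4)(-2) = -33
C→D: (-4)(7) − (-5)(5) = -3
D→A: (-5)(4) − (-9)(7) = 43
Σ = 45
Signed area = Σ/2 = 22.5 (positive ⇒ counter-clockwise traversal).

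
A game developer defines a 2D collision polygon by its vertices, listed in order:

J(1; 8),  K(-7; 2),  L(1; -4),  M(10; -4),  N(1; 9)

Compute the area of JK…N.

J→K: (1)(2) − (-7)(8) = 58
K→L: (-7)(-4) − (1)(2) = 26
L→M: (1)(-4) − (10)(-4) = 36
M→N: (10)(9) − (1)(-4) = 94
N→J: (1)(8) − (1)(9) = -1
Σ = 213
Area = |Σ|/2 = 106.5.

106.5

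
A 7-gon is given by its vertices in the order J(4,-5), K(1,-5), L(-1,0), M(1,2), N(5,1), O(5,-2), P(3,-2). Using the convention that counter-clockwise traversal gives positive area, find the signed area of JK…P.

-28.5

Σ = (-15) + (-5) + (-2) + (-9) + (-15) + (-4) + (-7) = -57
Signed area = Σ/2 = -28.5 (negative ⇒ clockwise traversal).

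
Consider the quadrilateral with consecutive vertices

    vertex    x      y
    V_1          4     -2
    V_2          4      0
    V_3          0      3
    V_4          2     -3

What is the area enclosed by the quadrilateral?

11

Σ = (8) + (12) + (-6) + (8) = 22
Area = |Σ|/2 = 11.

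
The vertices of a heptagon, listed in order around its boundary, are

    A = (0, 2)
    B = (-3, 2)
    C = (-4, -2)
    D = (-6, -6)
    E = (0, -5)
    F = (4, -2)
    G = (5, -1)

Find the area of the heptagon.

A→B: (0)(2) − (-3)(2) = 6
B→C: (-3)(-2) − (-4)(2) = 14
C→D: (-4)(-6) − (-6)(-2) = 12
D→E: (-6)(-5) − (0)(-6) = 30
E→F: (0)(-2) − (4)(-5) = 20
F→G: (4)(-1) − (5)(-2) = 6
G→A: (5)(2) − (0)(-1) = 10
Σ = 98
Area = |Σ|/2 = 49.

49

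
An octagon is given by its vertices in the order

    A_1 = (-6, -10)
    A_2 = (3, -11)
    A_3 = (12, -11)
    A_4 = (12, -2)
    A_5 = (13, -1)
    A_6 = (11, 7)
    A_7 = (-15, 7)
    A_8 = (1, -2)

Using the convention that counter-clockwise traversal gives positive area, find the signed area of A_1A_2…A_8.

301

Apply the surveyor's formula: 2A = Σ (x_i·y_{i+1} − x_{i+1}·y_i), indices taken mod 8.
Σ = (96) + (99) + (108) + (14) + (102) + (182) + (23) + (-22) = 602
Signed area = Σ/2 = 301 (positive ⇒ counter-clockwise traversal).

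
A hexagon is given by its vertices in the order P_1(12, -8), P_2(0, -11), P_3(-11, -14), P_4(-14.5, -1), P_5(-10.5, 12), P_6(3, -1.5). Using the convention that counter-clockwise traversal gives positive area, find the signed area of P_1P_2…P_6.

Apply the shoelace (surveyor's) formula: 2A = Σ (x_i·y_{i+1} − x_{i+1}·y_i), indices taken mod 6.
Σ = (-132) + (-121) + (-192) + (-184.5) + (-20.25) + (-6) = -655.75
Signed area = Σ/2 = -327.875 (negative ⇒ clockwise traversal).

-327.875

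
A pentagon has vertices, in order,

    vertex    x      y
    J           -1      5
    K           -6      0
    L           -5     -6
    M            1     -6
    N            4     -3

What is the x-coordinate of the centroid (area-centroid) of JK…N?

-99/70

Apply the shoelace formula. First the cross-terms c_i = x_i·y_{i+1} − x_{i+1}·y_i:
  30, 36, 36, 21, 17  ⇒  2A = 140, A = 70.
Then Σ (x_i + x_{i+1})·c_i = -594, so x̄ = -594 / (6·70) = -99/70.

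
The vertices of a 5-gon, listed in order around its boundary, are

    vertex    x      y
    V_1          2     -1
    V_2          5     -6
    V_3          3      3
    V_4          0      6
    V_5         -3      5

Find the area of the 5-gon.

Apply the surveyor's formula: 2A = Σ (x_i·y_{i+1} − x_{i+1}·y_i), indices taken mod 5.
Σ = (-7) + (33) + (18) + (18) + (-7) = 55
Area = |Σ|/2 = 27.5.

27.5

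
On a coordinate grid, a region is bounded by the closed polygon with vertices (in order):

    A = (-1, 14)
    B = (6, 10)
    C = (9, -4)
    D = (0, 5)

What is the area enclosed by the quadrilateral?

79

Cross-terms: -94, -114, 45, 5  ⇒  Σ = -158
Area = |Σ|/2 = 79.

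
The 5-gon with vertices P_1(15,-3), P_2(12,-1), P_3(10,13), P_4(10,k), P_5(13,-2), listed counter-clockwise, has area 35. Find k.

Write out the shoelace sum; only the two edges meeting at P_4 involve k:
2·Area = [(10·k − 10·13) + (10·(-2) − 13·k)] + 178
       = -3·k + 28 = 70
⇒ k = -14.

-14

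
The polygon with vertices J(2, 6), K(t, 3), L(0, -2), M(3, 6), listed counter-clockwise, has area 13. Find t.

-1

The doubled signed area Σ (x_i y_{i+1} − x_{i+1} y_i) is linear in t.
With t=0 it equals 18; the coefficient of t is -8 (from the two edges through K).
So -8·t + 18 = 2·13 = 26 ⇒ t = -1.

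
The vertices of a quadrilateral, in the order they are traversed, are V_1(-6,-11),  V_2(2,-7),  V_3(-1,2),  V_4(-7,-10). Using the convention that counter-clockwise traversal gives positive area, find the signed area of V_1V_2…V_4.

Apply the shoelace formula: 2A = Σ (x_i·y_{i+1} − x_{i+1}·y_i), indices taken mod 4.
V_1→V_2: (-6)(-7) − (2)(-11) = 64
V_2→V_3: (2)(2) − (-1)(-7) = -3
V_3→V_4: (-1)(-10) − (-7)(2) = 24
V_4→V_1: (-7)(-11) − (-6)(-10) = 17
Σ = 102
Signed area = Σ/2 = 51 (positive ⇒ counter-clockwise traversal).

51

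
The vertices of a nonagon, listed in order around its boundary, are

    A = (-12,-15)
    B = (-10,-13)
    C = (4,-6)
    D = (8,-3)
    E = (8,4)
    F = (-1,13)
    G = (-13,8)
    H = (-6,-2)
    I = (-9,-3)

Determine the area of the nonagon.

326

Apply the shoelace formula: 2A = Σ (x_i·y_{i+1} − x_{i+1}·y_i), indices taken mod 9.
A→B: (-12)(-13) − (-10)(-15) = 6
B→C: (-10)(-6) − (4)(-13) = 112
C→D: (4)(-3) − (8)(-6) = 36
D→E: (8)(4) − (8)(-3) = 56
E→F: (8)(13) − (-1)(4) = 108
F→G: (-1)(8) − (-13)(13) = 161
G→H: (-13)(-2) − (-6)(8) = 74
H→I: (-6)(-3) − (-9)(-2) = 0
I→A: (-9)(-15) − (-12)(-3) = 99
Σ = 652
Area = |Σ|/2 = 326.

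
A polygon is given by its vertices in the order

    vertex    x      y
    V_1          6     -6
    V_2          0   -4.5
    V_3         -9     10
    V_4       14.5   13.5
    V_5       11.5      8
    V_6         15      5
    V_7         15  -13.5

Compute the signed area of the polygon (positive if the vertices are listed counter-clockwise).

-361.125

Apply the shoelace formula: 2A = Σ (x_i·y_{i+1} − x_{i+1}·y_i), indices taken mod 7.
Cross-terms: -27, -40.5, -266.5, -39.25, -62.5, -277.5, -9  ⇒  Σ = -722.25
Signed area = Σ/2 = -361.125 (negative ⇒ clockwise traversal).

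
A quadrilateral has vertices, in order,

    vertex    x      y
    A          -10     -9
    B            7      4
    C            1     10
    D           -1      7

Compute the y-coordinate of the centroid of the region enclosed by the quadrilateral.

Apply the shoelace formula. First the cross-terms c_i = x_i·y_{i+1} − x_{i+1}·y_i:
  23, 66, 17, 79  ⇒  2A = 185, A = 92.5.
Then Σ (y_i + y_{i+1})·c_i = 940, so ȳ = 940 / (6·92.5) = 188/111.

188/111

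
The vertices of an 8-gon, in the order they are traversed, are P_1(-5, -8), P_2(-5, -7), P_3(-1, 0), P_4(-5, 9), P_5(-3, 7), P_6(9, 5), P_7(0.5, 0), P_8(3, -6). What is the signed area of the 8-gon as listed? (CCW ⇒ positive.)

Σ = (-5) + (-7) + (-9) + (-8) + (-78) + (-2.5) + (-3) + (-54) = -166.5
Signed area = Σ/2 = -83.25 (negative ⇒ clockwise traversal).

-83.25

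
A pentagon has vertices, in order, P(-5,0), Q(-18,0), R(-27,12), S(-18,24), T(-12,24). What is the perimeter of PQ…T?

|PQ| = √((-13)² + (0)²) = √169 = 13
|QR| = √((-9)² + (12)²) = √225 = 15
|RS| = √((9)² + (12)²) = √225 = 15
|ST| = √((6)² + (0)²) = √36 = 6
|TP| = √((7)² + (-24)²) = √625 = 25
Perimeter = 13 + 15 + 15 + 6 + 25 = 74.

74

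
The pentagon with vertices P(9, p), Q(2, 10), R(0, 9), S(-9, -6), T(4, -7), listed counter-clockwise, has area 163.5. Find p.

The doubled signed area Σ (x_i y_{i+1} − x_{i+1} y_i) is linear in p.
With p=0 it equals 339; the coefficient of p is 2 (from the two edges through P).
So 2·p + 339 = 2·163.5 = 327 ⇒ p = -6.

-6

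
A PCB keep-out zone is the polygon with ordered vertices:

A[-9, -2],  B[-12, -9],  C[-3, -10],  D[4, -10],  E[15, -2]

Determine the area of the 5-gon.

157

Σ = (57) + (93) + (70) + (142) + (-48) = 314
Area = |Σ|/2 = 157.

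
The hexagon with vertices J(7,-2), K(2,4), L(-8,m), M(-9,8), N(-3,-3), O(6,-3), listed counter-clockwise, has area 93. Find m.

9

The doubled signed area Σ (x_i y_{i+1} − x_{i+1} y_i) is linear in m.
With m=0 it equals 87; the coefficient of m is 11 (from the two edges through L).
So 11·m + 87 = 2·93 = 186 ⇒ m = 9.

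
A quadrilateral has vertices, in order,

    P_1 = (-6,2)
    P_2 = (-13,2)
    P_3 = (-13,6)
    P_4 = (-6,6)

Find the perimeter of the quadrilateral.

22

|P_1P_2| = √((-7)² + (0)²) = √49 = 7
|P_2P_3| = √((0)² + (4)²) = √16 = 4
|P_3P_4| = √((7)² + (0)²) = √49 = 7
|P_4P_1| = √((0)² + (-4)²) = √16 = 4
Perimeter = 7 + 4 + 7 + 4 = 22.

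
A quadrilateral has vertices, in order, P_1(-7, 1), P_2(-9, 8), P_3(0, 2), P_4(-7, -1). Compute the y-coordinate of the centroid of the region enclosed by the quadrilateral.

589/195

Apply the shoelace formula. First the cross-terms c_i = x_i·y_{i+1} − x_{i+1}·y_i:
  -47, -18, 14, -14  ⇒  2A = -65, A = -32.5.
Then Σ (y_i + y_{i+1})·c_i = -589, so ȳ = -589 / (6·(-32.5)) = 589/195.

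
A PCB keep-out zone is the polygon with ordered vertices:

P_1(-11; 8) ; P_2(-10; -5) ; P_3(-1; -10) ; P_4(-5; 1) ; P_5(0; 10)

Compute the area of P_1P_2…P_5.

Apply the shoelace (surveyor's) formula: 2A = Σ (x_i·y_{i+1} − x_{i+1}·y_i), indices taken mod 5.
P_1→P_2: (-11)(-5) − (-10)(8) = 135
P_2→P_3: (-10)(-10) − (-1)(-5) = 95
P_3→P_4: (-1)(1) − (-5)(-10) = -51
P_4→P_5: (-5)(10) − (0)(1) = -50
P_5→P_1: (0)(8) − (-11)(10) = 110
Σ = 239
Area = |Σ|/2 = 119.5.

119.5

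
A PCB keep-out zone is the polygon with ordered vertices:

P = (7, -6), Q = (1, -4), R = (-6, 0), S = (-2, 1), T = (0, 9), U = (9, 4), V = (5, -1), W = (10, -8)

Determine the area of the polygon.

Σ = (-22) + (-24) + (-6) + (-18) + (-81) + (-29) + (-30) + (-4) = -214
Area = |Σ|/2 = 107.

107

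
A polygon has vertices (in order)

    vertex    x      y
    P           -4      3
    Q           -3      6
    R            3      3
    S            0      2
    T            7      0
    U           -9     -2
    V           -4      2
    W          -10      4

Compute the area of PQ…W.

Apply Gauss's area formula: 2A = Σ (x_i·y_{i+1} − x_{i+1}·y_i), indices taken mod 8.
P→Q: (-4)(6) − (-3)(3) = -15
Q→R: (-3)(3) − (3)(6) = -27
R→S: (3)(2) − (0)(3) = 6
S→T: (0)(0) − (7)(2) = -14
T→U: (7)(-2) − (-9)(0) = -14
U→V: (-9)(2) − (-4)(-2) = -26
V→W: (-4)(4) − (-10)(2) = 4
W→P: (-10)(3) − (-4)(4) = -14
Σ = -100
Area = |Σ|/2 = 50.

50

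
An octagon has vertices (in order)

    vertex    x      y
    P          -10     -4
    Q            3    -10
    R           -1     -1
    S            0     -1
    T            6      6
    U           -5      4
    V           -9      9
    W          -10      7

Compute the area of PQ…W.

Σ = (112) + (-13) + (1) + (6) + (54) + (-9) + (27) + (110) = 288
Area = |Σ|/2 = 144.

144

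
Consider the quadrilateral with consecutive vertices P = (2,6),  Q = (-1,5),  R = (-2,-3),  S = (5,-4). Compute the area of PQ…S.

45

P→Q: (2)(5) − (-1)(6) = 16
Q→R: (-1)(-3) − (-2)(5) = 13
R→S: (-2)(-4) − (5)(-3) = 23
S→P: (5)(6) − (2)(-4) = 38
Σ = 90
Area = |Σ|/2 = 45.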